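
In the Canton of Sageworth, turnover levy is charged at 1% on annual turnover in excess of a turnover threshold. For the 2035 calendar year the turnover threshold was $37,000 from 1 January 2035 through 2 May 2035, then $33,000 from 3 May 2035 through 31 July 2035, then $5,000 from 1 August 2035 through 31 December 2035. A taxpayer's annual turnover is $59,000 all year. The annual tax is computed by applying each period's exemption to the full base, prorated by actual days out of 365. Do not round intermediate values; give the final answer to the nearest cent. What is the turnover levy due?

1 January – 2 May 2035: 122 days, exemption $37,000 → ($59,000 − $37,000) × 1% × 122/365 = $73.5342
3 May – 31 July 2035: 90 days, exemption $33,000 → ($59,000 − $33,000) × 1% × 90/365 = $64.1096
1 August – 31 December 2035: 153 days, exemption $5,000 → ($59,000 − $5,000) × 1% × 153/365 = $226.3562
Total = $364.0000

$364.00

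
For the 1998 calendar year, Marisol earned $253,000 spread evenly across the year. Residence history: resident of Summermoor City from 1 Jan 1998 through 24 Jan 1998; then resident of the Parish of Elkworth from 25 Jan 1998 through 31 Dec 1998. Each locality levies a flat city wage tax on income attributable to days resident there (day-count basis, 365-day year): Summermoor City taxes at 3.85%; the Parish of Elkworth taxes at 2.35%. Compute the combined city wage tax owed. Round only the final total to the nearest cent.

$6,195.03

Summermoor City, 1 Jan – 24 Jan 1998: 24 days → $253,000 × 3.85% × 24/365 = $640.4712
The Parish of Elkworth, 25 Jan – 31 Dec 1998: 341 days → $253,000 × 2.35% × 341/365 = $5,554.5630
Total = $6,195.0342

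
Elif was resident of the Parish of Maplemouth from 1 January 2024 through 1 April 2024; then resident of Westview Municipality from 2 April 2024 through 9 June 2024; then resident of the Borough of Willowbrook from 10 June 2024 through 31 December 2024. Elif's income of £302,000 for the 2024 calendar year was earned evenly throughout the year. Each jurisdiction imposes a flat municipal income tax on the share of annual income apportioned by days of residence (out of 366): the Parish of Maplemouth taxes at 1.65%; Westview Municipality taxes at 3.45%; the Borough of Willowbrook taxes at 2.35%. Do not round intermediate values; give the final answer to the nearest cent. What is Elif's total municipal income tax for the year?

£7,191.89

The Parish of Maplemouth, 1 January – 1 April 2024: 92 days → £302,000 × 1.65% × 92/366 = £1,252.5574
Westview Municipality, 2 April – 9 June 2024: 69 days → £302,000 × 3.45% × 69/366 = £1,964.2377
The Borough of Willowbrook, 10 June – 31 December 2024: 205 days → £302,000 × 2.35% × 205/366 = £3,975.0956
Total = £7,191.8907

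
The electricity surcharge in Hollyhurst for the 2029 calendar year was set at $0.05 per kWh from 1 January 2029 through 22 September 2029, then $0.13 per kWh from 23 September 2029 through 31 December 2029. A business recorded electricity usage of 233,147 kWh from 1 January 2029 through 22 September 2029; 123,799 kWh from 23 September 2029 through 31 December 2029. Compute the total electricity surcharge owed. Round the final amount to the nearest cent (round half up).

1 January – 22 September 2029: 233,147 kWh at $0.05/kWh → $11,657.35
23 September – 31 December 2029: 123,799 kWh at $0.13/kWh → $16,093.87

$27,751.22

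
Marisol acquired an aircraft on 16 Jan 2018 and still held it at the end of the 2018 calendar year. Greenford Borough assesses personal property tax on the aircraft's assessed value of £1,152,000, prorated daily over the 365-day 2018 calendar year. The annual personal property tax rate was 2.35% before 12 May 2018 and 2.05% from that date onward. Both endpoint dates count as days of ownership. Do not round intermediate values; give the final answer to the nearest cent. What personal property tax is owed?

£23,743.82

16 Jan – 11 May 2018: 116 days at 2.35% → £1,152,000 × 2.35% × 116/365 = £8,603.7041
12 May – 31 Dec 2018: 234 days at 2.05% → £1,152,000 × 2.05% × 234/365 = £15,140.1205
Total = £23,743.8247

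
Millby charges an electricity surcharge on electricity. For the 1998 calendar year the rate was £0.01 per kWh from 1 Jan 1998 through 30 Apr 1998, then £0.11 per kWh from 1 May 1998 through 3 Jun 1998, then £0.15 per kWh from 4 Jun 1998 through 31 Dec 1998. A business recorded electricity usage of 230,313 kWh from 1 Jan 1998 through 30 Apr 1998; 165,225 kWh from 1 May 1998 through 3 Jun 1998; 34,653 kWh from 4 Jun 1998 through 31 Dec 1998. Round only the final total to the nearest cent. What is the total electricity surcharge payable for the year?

1 Jan – 30 Apr 1998: 230,313 kWh at £0.01/kWh → £2303.13
1 May – 3 Jun 1998: 165,225 kWh at £0.11/kWh → £18174.75
4 Jun – 31 Dec 1998: 34,653 kWh at £0.15/kWh → £5197.95

£25675.83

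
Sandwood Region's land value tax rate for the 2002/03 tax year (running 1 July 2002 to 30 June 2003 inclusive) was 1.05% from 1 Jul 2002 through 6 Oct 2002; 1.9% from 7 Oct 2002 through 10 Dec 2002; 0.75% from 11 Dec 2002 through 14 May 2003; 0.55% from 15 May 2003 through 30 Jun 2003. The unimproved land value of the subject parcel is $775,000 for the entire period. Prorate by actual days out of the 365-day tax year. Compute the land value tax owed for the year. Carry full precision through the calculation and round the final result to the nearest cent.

1 Jul – 6 Oct 2002: 98 days at 1.05% → $775,000 × 1.05% × 98/365 = $2,184.8630
7 Oct – 10 Dec 2002: 65 days at 1.9% → $775,000 × 1.9% × 65/365 = $2,622.2603
11 Dec 2002 – 14 May 2003: 155 days at 0.75% → $775,000 × 0.75% × 155/365 = $2,468.3219
15 May – 30 Jun 2003: 47 days at 0.55% → $775,000 × 0.55% × 47/365 = $548.8699
Total = $7,824.3151

$7,824.32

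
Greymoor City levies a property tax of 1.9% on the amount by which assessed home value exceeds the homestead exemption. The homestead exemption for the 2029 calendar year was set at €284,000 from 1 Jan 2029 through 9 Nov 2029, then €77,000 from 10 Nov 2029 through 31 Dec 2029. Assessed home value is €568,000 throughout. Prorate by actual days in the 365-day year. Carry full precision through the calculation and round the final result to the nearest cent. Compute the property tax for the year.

€5,956.32

1 Jan – 9 Nov 2029: 313 days, exemption €284,000 → (€568,000 − €284,000) × 1.9% × 313/365 = €4,627.2548
10 Nov – 31 Dec 2029: 52 days, exemption €77,000 → (€568,000 − €77,000) × 1.9% × 52/365 = €1,329.0630
Total = €5,956.3178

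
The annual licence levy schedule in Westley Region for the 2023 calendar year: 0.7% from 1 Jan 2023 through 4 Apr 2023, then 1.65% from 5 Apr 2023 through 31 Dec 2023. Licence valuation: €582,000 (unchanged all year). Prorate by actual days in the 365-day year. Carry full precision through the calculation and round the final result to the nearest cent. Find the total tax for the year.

€8,179.09

1 Jan – 4 Apr 2023: 94 days at 0.7% → €582,000 × 0.7% × 94/365 = €1,049.1945
5 Apr – 31 Dec 2023: 271 days at 1.65% → €582,000 × 1.65% × 271/365 = €7,129.8986
Total = €8,179.0932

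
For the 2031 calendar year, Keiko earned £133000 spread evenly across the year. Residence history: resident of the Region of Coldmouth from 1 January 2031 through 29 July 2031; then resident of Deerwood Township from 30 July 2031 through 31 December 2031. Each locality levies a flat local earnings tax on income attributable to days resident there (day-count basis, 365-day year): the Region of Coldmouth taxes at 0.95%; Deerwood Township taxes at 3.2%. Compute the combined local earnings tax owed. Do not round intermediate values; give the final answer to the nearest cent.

The Region of Coldmouth, 1 January – 29 July 2031: 210 days → £133000 × 0.95% × 210/365 = £726.9452
Deerwood Township, 30 July – 31 December 2031: 155 days → £133000 × 3.2% × 155/365 = £1807.3425
Total = £2534.2877

£2534.29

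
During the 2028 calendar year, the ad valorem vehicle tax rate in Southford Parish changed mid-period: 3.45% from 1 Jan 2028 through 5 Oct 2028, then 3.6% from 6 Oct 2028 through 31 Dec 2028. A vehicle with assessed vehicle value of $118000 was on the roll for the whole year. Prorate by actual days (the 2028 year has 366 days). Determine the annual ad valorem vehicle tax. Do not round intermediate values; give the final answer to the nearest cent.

$4113.07

1 Jan – 5 Oct 2028: 279 days at 3.45% → $118000 × 3.45% × 279/366 = $3103.3033
6 Oct – 31 Dec 2028: 87 days at 3.6% → $118000 × 3.6% × 87/366 = $1009.7705
Total = $4113.0738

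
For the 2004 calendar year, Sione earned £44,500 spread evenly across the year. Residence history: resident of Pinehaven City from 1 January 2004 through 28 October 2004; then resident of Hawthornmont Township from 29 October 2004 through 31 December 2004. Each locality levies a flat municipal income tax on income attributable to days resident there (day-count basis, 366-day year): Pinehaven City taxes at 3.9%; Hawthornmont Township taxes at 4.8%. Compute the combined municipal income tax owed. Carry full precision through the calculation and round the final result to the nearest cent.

Pinehaven City, 1 January – 28 October 2004: 302 days → £44,500 × 3.9% × 302/366 = £1,432.0246
Hawthornmont Township, 29 October – 31 December 2004: 64 days → £44,500 × 4.8% × 64/366 = £373.5082
Total = £1,805.5328

£1,805.53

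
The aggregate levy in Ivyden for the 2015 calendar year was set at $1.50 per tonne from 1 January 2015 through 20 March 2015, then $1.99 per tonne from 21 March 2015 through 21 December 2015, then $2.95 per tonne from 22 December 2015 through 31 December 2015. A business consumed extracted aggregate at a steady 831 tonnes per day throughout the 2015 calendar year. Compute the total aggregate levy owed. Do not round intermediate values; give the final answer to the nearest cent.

1 January – 20 March 2015: 79 days × 831 tonnes/day = 65,649 tonnes at $1.50/tonne → $98,473.50
21 March – 21 December 2015: 276 days × 831 tonnes/day = 229,356 tonnes at $1.99/tonne → $456,418.44
22 December – 31 December 2015: 10 days × 831 tonnes/day = 8,310 tonnes at $2.95/tonne → $24,514.50

$579,406.44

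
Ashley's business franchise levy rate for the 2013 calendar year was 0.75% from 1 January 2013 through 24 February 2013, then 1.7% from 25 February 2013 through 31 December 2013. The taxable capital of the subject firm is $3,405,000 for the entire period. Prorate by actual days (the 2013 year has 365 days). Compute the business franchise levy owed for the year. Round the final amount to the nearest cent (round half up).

1 January – 24 February 2013: 55 days at 0.75% → $3,405,000 × 0.75% × 55/365 = $3,848.1164
25 February – 31 December 2013: 310 days at 1.7% → $3,405,000 × 1.7% × 310/365 = $49,162.6027
Total = $53,010.7192

$53,010.72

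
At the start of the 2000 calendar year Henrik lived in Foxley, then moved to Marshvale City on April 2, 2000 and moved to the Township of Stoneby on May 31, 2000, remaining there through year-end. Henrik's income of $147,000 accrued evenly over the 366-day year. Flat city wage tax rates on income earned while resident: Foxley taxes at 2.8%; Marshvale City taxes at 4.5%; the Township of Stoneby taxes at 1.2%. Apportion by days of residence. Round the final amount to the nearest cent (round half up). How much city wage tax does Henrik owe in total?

$3,137.20

Foxley, January 1 – April 1, 2000: 92 days → $147,000 × 2.8% × 92/366 = $1,034.6230
Marshvale City, April 2 – May 30, 2000: 59 days → $147,000 × 4.5% × 59/366 = $1,066.3525
The Township of Stoneby, May 31 – December 31, 2000: 215 days → $147,000 × 1.2% × 215/366 = $1,036.2295
Total = $3,137.2049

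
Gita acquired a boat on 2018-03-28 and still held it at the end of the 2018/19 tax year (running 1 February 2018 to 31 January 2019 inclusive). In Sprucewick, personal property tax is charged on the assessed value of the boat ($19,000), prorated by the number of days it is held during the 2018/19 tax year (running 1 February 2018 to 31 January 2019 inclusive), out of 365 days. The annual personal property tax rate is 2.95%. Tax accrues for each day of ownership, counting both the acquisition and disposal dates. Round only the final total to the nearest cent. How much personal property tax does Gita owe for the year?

$476.04

Days held (2018-03-28 to 2019-01-31): 310 out of 365
Tax = $19,000 × 2.95% × 310/365 = $476.0411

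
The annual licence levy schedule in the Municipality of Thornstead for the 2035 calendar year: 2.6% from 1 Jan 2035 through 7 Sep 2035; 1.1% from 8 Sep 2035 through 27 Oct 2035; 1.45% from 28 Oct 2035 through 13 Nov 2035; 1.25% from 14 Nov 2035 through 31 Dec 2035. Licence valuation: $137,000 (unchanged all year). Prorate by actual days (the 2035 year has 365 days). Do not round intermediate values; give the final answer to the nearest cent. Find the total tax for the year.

$2,963.89

1 Jan – 7 Sep 2035: 250 days at 2.6% → $137,000 × 2.6% × 250/365 = $2,439.7260
8 Sep – 27 Oct 2035: 50 days at 1.1% → $137,000 × 1.1% × 50/365 = $206.4384
28 Oct – 13 Nov 2035: 17 days at 1.45% → $137,000 × 1.45% × 17/365 = $92.5219
14 Nov – 31 Dec 2035: 48 days at 1.25% → $137,000 × 1.25% × 48/365 = $225.2055
Total = $2,963.8918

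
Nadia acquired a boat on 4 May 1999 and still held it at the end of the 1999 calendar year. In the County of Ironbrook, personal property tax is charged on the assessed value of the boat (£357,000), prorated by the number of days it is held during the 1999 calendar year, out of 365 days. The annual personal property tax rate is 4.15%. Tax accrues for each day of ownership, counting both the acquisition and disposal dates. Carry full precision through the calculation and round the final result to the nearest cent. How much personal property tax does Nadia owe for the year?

Days held (4 May – 31 Dec 1999): 242 out of 365
Tax = £357,000 × 4.15% × 242/365 = £9,822.8795

£9,822.88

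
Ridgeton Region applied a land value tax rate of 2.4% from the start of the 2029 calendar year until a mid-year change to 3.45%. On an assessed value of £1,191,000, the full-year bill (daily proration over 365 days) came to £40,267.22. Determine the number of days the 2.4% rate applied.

24 days

Let d = days at the first rate; then 365 − d days at the second rate.
£1,191,000 × [2.4%·d + 3.45%·(365−d)] / 365 = £40,267.22
Solving gives d = 24, so the new rate took effect on January 25, 2029.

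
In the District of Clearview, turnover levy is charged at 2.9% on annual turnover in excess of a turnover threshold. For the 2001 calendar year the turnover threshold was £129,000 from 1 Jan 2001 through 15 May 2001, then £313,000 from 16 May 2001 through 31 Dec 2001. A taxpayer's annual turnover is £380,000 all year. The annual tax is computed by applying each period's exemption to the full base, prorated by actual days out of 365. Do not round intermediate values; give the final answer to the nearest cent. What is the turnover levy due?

1 Jan – 15 May 2001: 135 days, exemption £129,000 → (£380,000 − £129,000) × 2.9% × 135/365 = £2,692.2329
16 May – 31 Dec 2001: 230 days, exemption £313,000 → (£380,000 − £313,000) × 2.9% × 230/365 = £1,224.3562
Total = £3,916.5890

£3,916.59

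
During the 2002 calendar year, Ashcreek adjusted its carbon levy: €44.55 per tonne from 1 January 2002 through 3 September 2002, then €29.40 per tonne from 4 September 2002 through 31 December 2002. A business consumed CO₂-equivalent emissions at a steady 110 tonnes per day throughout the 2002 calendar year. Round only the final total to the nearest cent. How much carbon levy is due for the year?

€1,590,369.00

1 January – 3 September 2002: 246 days × 110 tonnes/day = 27,060 tonnes at €44.55/tonne → €1,205,523.00
4 September – 31 December 2002: 119 days × 110 tonnes/day = 13,090 tonnes at €29.40/tonne → €384,846.00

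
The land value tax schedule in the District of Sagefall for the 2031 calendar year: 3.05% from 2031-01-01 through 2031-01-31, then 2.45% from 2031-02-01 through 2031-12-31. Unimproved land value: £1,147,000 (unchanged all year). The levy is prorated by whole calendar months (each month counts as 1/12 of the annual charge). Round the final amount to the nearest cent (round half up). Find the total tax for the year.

£28,675.00

2031-01-01 to 2031-01-31: 1 month at 3.05% → £1,147,000 × 3.05% × 1/12 = £2,915.2917
2031-02-01 to 2031-12-31: 11 months at 2.45% → £1,147,000 × 2.45% × 11/12 = £25,759.7083
Total = £28,675.0000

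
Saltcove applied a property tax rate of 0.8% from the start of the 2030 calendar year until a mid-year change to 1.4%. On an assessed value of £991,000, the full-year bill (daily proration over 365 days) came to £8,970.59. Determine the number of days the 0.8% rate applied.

Let d = days at the first rate; then 365 − d days at the second rate.
£991,000 × [0.8%·d + 1.4%·(365−d)] / 365 = £8,970.59
Solving gives d = 301, so the new rate took effect on 29 October 2030.

301 days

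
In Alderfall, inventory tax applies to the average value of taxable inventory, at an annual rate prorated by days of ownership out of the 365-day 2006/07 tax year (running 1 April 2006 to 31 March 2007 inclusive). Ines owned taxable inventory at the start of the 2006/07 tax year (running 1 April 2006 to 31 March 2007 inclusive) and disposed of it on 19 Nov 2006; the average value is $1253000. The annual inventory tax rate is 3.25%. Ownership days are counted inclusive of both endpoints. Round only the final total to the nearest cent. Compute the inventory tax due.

$25995.46

Days held (1 Apr – 19 Nov 2006): 233 out of 365
Tax = $1253000 × 3.25% × 233/365 = $25995.4589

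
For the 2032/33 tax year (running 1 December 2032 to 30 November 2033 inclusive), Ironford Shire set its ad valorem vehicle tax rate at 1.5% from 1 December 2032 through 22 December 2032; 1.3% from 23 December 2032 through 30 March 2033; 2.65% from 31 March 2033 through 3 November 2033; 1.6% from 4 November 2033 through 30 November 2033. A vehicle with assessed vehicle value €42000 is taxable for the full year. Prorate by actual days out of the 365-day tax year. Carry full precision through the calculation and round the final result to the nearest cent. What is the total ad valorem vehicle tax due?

€899.03

1 December – 22 December 2032: 22 days at 1.5% → €42000 × 1.5% × 22/365 = €37.9726
23 December 2032 – 30 March 2033: 98 days at 1.3% → €42000 × 1.3% × 98/365 = €146.5973
31 March – 3 November 2033: 218 days at 2.65% → €42000 × 2.65% × 218/365 = €664.7507
4 November – 30 November 2033: 27 days at 1.6% → €42000 × 1.6% × 27/365 = €49.7096
Total = €899.0301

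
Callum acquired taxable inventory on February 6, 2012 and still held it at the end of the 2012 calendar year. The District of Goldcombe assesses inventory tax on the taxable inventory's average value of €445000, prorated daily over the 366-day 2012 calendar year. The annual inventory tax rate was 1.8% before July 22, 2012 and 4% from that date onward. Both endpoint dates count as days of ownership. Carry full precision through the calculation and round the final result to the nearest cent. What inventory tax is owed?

€11582.16

February 6 – July 21, 2012: 167 days at 1.8% → €445000 × 1.8% × 167/366 = €3654.8361
July 22 – December 31, 2012: 163 days at 4% → €445000 × 4% × 163/366 = €7927.3224
Total = €11582.1585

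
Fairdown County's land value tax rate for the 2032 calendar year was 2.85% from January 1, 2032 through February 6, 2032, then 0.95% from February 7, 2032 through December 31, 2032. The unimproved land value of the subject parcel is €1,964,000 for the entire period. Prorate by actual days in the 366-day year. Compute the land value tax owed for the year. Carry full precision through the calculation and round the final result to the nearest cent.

January 1 – February 6, 2032: 37 days at 2.85% → €1,964,000 × 2.85% × 37/366 = €5,658.5738
February 7 – December 31, 2032: 329 days at 0.95% → €1,964,000 × 0.95% × 329/366 = €16,771.8087
Total = €22,430.3825

€22,430.38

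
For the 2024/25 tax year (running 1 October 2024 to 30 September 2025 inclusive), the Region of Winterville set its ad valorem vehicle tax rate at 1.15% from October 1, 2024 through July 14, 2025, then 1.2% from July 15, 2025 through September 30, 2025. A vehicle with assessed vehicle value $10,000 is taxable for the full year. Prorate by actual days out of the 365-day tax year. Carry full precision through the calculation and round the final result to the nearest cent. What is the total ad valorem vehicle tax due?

October 1, 2024 – July 14, 2025: 287 days at 1.15% → $10,000 × 1.15% × 287/365 = $90.4247
July 15 – September 30, 2025: 78 days at 1.2% → $10,000 × 1.2% × 78/365 = $25.6438
Total = $116.0685

$116.07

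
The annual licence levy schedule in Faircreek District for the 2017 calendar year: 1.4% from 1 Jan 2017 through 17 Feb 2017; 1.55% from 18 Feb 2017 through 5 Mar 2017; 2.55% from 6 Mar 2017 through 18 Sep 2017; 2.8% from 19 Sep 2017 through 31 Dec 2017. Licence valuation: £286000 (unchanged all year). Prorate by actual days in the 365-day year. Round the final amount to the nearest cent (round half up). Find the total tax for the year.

£6938.83

1 Jan – 17 Feb 2017: 48 days at 1.4% → £286000 × 1.4% × 48/365 = £526.5534
18 Feb – 5 Mar 2017: 16 days at 1.55% → £286000 × 1.55% × 16/365 = £194.3233
6 Mar – 18 Sep 2017: 197 days at 2.55% → £286000 × 2.55% × 197/365 = £3936.2219
19 Sep – 31 Dec 2017: 104 days at 2.8% → £286000 × 2.8% × 104/365 = £2281.7315
Total = £6938.8301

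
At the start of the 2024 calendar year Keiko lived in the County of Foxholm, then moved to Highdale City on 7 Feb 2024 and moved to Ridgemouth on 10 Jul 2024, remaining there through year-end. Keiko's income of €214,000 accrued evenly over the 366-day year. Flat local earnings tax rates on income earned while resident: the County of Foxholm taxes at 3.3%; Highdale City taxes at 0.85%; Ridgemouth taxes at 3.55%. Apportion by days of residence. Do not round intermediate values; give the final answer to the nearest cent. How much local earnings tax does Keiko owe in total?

€5,111.73

The County of Foxholm, 1 Jan – 6 Feb 2024: 37 days → €214,000 × 3.3% × 37/366 = €713.9180
Highdale City, 7 Feb – 9 Jul 2024: 154 days → €214,000 × 0.85% × 154/366 = €765.3716
Ridgemouth, 10 Jul – 31 Dec 2024: 175 days → €214,000 × 3.55% × 175/366 = €3,632.4454
Total = €5,111.7350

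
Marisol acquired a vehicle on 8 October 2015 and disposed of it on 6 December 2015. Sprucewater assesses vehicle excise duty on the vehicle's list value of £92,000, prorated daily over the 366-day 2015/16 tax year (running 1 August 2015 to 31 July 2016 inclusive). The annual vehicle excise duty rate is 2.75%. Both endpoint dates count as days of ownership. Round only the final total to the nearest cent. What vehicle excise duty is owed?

£414.75

Days held (8 October – 6 December 2015): 60 out of 366
Tax = £92,000 × 2.75% × 60/366 = £414.7541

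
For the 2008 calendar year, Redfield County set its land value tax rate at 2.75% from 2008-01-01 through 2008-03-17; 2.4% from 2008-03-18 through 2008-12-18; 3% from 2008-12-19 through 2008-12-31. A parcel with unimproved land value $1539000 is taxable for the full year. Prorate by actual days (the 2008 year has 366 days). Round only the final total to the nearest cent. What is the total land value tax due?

$38397.21

2008-01-01 to 2008-03-17: 77 days at 2.75% → $1539000 × 2.75% × 77/366 = $8903.9139
2008-03-18 to 2008-12-18: 276 days at 2.4% → $1539000 × 2.4% × 276/366 = $27853.3770
2008-12-19 to 2008-12-31: 13 days at 3% → $1539000 × 3% × 13/366 = $1639.9180
Total = $38397.2090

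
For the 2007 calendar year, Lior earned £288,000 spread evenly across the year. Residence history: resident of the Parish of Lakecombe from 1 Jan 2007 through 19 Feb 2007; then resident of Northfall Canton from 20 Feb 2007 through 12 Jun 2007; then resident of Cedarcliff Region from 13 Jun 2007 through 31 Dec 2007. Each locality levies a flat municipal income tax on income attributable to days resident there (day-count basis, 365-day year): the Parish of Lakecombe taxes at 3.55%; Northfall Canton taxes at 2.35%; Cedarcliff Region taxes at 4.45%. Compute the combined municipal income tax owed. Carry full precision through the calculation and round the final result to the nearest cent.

The Parish of Lakecombe, 1 Jan – 19 Feb 2007: 50 days → £288,000 × 3.55% × 50/365 = £1,400.5479
Northfall Canton, 20 Feb – 12 Jun 2007: 113 days → £288,000 × 2.35% × 113/365 = £2,095.2986
Cedarcliff Region, 13 Jun – 31 Dec 2007: 202 days → £288,000 × 4.45% × 202/365 = £7,092.6904
Total = £10,588.5370

£10,588.54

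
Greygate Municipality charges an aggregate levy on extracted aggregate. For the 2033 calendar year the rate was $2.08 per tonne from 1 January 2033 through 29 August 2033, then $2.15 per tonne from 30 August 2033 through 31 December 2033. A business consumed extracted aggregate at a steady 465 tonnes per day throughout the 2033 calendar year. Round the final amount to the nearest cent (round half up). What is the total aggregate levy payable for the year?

$357,064.20

1 January – 29 August 2033: 241 days × 465 tonnes/day = 112,065 tonnes at $2.08/tonne → $233,095.20
30 August – 31 December 2033: 124 days × 465 tonnes/day = 57,660 tonnes at $2.15/tonne → $123,969.00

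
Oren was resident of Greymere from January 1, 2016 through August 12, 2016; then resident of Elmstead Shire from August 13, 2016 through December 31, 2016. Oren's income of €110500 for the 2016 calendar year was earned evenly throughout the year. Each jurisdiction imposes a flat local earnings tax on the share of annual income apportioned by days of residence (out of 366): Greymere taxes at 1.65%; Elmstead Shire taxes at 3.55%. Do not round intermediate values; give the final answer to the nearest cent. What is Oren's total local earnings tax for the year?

€2632.07

Greymere, January 1 – August 12, 2016: 225 days → €110500 × 1.65% × 225/366 = €1120.8504
Elmstead Shire, August 13 – December 31, 2016: 141 days → €110500 × 3.55% × 141/366 = €1511.2234
Total = €2632.0738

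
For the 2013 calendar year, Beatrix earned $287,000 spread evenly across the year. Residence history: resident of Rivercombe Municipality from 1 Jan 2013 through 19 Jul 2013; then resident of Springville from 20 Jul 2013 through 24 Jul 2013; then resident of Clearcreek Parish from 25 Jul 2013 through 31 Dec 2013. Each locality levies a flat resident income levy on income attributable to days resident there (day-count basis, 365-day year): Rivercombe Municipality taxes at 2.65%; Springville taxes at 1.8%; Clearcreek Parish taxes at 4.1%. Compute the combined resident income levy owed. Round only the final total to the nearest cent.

$9,396.30

Rivercombe Municipality, 1 Jan – 19 Jul 2013: 200 days → $287,000 × 2.65% × 200/365 = $4,167.3973
Springville, 20 Jul – 24 Jul 2013: 5 days → $287,000 × 1.8% × 5/365 = $70.7671
Clearcreek Parish, 25 Jul – 31 Dec 2013: 160 days → $287,000 × 4.1% × 160/365 = $5,158.1370
Total = $9,396.3014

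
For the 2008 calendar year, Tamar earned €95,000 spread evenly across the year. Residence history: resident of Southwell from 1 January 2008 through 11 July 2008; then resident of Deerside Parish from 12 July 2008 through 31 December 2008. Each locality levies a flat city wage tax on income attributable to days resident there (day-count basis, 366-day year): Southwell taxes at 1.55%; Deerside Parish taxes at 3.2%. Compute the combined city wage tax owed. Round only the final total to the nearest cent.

€2,213.42

Southwell, 1 January – 11 July 2008: 193 days → €95,000 × 1.55% × 193/366 = €776.4822
Deerside Parish, 12 July – 31 December 2008: 173 days → €95,000 × 3.2% × 173/366 = €1,436.9399
Total = €2,213.4221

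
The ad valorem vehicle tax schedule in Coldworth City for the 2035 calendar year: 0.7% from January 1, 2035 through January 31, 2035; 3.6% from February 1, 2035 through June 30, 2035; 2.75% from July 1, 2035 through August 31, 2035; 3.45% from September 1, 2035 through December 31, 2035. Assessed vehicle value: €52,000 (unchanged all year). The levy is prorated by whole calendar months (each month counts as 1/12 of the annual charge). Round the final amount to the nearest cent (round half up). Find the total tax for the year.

€1,646.67

January 1 – January 31, 2035: 1 month at 0.7% → €52,000 × 0.7% × 1/12 = €30.3333
February 1 – June 30, 2035: 5 months at 3.6% → €52,000 × 3.6% × 5/12 = €780.0000
July 1 – August 31, 2035: 2 months at 2.75% → €52,000 × 2.75% × 2/12 = €238.3333
September 1 – December 31, 2035: 4 months at 3.45% → €52,000 × 3.45% × 4/12 = €598.0000
Total = €1,646.6667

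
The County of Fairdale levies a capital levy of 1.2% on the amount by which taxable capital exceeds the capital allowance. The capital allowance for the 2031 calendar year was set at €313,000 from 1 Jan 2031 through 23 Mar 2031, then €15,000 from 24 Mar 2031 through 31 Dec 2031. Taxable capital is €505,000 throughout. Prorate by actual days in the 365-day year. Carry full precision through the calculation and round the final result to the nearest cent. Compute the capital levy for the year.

€5,076.62

1 Jan – 23 Mar 2031: 82 days, exemption €313,000 → (€505,000 − €313,000) × 1.2% × 82/365 = €517.6110
24 Mar – 31 Dec 2031: 283 days, exemption €15,000 → (€505,000 − €15,000) × 1.2% × 283/365 = €4,559.0137
Total = €5,076.6247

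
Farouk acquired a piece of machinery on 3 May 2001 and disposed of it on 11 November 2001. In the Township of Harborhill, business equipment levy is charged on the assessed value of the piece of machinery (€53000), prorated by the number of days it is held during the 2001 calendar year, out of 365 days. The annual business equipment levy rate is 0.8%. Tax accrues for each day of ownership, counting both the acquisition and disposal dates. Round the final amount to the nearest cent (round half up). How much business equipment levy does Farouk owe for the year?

Days held (3 May – 11 November 2001): 193 out of 365
Tax = €53000 × 0.8% × 193/365 = €224.1973

€224.20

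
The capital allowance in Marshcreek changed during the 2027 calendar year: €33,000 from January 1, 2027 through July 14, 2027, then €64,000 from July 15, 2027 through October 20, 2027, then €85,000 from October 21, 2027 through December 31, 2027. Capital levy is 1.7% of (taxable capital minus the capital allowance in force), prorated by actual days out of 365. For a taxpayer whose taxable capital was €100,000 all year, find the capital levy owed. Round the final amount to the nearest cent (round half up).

€823.13

January 1 – July 14, 2027: 195 days, exemption €33,000 → (€100,000 − €33,000) × 1.7% × 195/365 = €608.5068
July 15 – October 20, 2027: 98 days, exemption €64,000 → (€100,000 − €64,000) × 1.7% × 98/365 = €164.3178
October 21 – December 31, 2027: 72 days, exemption €85,000 → (€100,000 − €85,000) × 1.7% × 72/365 = €50.3014
Total = €823.1260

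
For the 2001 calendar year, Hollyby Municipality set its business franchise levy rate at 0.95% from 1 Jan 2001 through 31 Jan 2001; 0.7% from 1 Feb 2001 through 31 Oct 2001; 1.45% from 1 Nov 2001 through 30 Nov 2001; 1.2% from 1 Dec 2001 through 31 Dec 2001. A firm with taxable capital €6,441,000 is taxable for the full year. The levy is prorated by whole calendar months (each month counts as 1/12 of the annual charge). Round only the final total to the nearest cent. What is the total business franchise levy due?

1 Jan – 31 Jan 2001: 1 month at 0.95% → €6,441,000 × 0.95% × 1/12 = €5,099.1250
1 Feb – 31 Oct 2001: 9 months at 0.7% → €6,441,000 × 0.7% × 9/12 = €33,815.2500
1 Nov – 30 Nov 2001: 1 month at 1.45% → €6,441,000 × 1.45% × 1/12 = €7,782.8750
1 Dec – 31 Dec 2001: 1 month at 1.2% → €6,441,000 × 1.2% × 1/12 = €6,441.0000
Total = €53,138.2500

€53,138.25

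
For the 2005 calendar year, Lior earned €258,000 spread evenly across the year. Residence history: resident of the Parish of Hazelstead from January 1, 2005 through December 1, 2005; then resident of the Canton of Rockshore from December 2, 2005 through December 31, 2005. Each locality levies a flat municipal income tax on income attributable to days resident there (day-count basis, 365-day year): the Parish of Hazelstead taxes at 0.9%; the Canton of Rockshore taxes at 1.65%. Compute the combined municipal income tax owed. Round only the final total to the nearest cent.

€2,481.04

The Parish of Hazelstead, January 1 – December 1, 2005: 335 days → €258,000 × 0.9% × 335/365 = €2,131.1507
The Canton of Rockshore, December 2 – December 31, 2005: 30 days → €258,000 × 1.65% × 30/365 = €349.8904
Total = €2,481.0411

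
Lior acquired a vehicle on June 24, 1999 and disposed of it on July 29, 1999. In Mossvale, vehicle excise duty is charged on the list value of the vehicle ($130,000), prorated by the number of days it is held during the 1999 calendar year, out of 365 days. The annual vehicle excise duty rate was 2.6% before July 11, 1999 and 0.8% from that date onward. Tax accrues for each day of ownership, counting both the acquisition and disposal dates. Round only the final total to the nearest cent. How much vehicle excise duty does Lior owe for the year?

June 24 – July 10, 1999: 17 days at 2.6% → $130,000 × 2.6% × 17/365 = $157.4247
July 11 – July 29, 1999: 19 days at 0.8% → $130,000 × 0.8% × 19/365 = $54.1370
Total = $211.5616

$211.56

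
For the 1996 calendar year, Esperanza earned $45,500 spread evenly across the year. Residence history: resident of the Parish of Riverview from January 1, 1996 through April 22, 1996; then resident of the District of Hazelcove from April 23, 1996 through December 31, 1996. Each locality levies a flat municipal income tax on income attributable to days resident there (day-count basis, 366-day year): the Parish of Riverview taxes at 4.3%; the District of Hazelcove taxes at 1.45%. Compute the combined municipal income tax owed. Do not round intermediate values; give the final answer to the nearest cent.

The Parish of Riverview, January 1 – April 22, 1996: 113 days → $45,500 × 4.3% × 113/366 = $604.0560
The District of Hazelcove, April 23 – December 31, 1996: 253 days → $45,500 × 1.45% × 253/366 = $456.0567
Total = $1,060.1127

$1,060.11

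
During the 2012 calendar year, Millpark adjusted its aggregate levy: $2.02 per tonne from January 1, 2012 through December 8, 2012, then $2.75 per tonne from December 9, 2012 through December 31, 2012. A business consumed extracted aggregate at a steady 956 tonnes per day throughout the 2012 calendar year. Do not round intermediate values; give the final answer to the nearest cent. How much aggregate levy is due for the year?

January 1 – December 8, 2012: 343 days × 956 tonnes/day = 327,908 tonnes at $2.02/tonne → $662,374.16
December 9 – December 31, 2012: 23 days × 956 tonnes/day = 21,988 tonnes at $2.75/tonne → $60,467.00

$722,841.16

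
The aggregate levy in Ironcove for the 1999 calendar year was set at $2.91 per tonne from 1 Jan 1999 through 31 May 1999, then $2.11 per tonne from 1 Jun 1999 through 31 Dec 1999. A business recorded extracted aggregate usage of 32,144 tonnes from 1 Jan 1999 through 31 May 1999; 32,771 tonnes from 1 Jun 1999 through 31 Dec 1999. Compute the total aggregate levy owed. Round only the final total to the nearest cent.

$162,685.85

1 Jan – 31 May 1999: 32,144 tonnes at $2.91/tonne → $93,539.04
1 Jun – 31 Dec 1999: 32,771 tonnes at $2.11/tonne → $69,146.81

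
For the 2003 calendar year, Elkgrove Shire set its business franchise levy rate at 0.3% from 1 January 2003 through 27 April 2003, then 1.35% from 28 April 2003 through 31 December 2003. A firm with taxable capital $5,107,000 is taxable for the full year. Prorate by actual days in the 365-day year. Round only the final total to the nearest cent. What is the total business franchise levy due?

$51,755.60

1 January – 27 April 2003: 117 days at 0.3% → $5,107,000 × 0.3% × 117/365 = $4,911.1151
28 April – 31 December 2003: 248 days at 1.35% → $5,107,000 × 1.35% × 248/365 = $46,844.4822
Total = $51,755.5973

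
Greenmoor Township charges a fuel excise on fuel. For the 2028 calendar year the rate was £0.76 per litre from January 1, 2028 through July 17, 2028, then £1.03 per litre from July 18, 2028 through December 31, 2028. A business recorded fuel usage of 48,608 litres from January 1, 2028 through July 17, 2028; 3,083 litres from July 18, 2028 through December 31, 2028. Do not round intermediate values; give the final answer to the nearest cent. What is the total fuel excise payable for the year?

January 1 – July 17, 2028: 48,608 litres at £0.76/litre → £36,942.08
July 18 – December 31, 2028: 3,083 litres at £1.03/litre → £3,175.49

£40,117.57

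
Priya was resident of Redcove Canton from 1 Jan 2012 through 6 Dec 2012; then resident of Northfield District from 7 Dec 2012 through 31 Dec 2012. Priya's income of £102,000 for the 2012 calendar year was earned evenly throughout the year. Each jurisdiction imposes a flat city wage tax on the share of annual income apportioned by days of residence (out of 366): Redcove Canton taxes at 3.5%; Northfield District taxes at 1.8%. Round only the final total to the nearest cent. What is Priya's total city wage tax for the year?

£3,451.56

Redcove Canton, 1 Jan – 6 Dec 2012: 341 days → £102,000 × 3.5% × 341/366 = £3,326.1475
Northfield District, 7 Dec – 31 Dec 2012: 25 days → £102,000 × 1.8% × 25/366 = £125.4098
Total = £3,451.5574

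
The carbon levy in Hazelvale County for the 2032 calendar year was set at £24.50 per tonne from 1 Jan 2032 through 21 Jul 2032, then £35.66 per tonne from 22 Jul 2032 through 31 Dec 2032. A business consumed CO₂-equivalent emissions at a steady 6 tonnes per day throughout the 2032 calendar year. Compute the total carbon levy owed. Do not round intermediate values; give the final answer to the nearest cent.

1 Jan – 21 Jul 2032: 203 days × 6 tonnes/day = 1,218 tonnes at £24.50/tonne → £29841.00
22 Jul – 31 Dec 2032: 163 days × 6 tonnes/day = 978 tonnes at £35.66/tonne → £34875.48

£64716.48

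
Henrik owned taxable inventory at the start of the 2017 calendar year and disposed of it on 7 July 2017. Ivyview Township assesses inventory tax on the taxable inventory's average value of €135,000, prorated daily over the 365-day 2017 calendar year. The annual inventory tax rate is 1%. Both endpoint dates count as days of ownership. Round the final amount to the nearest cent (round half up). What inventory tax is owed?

€695.34

Days held (1 January – 7 July 2017): 188 out of 365
Tax = €135,000 × 1% × 188/365 = €695.3425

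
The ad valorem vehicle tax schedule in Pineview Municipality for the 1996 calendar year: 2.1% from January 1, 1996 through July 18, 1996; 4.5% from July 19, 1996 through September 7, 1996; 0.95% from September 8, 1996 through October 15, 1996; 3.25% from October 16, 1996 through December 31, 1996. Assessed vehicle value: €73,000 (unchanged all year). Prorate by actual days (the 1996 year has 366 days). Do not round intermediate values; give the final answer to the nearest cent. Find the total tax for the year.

January 1 – July 18, 1996: 200 days at 2.1% → €73,000 × 2.1% × 200/366 = €837.7049
July 19 – September 7, 1996: 51 days at 4.5% → €73,000 × 4.5% × 51/366 = €457.7459
September 8 – October 15, 1996: 38 days at 0.95% → €73,000 × 0.95% × 38/366 = €72.0027
October 16 – December 31, 1996: 77 days at 3.25% → €73,000 × 3.25% × 77/366 = €499.1325
Total = €1,866.5861

€1,866.59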